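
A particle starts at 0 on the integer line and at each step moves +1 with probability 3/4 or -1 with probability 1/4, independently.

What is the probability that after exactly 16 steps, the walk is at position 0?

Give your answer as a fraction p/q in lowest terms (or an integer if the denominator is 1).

Answer: 42220035/2147483648

Derivation:
To be at 0 after 16 steps: need exactly 8 steps of +1 and 8 of -1.
Number of such sequences: C(16,8) = 12870
Each has probability (3/4)^8 · (1/4)^8 = 6561/4294967296
P = 12870 · 6561/4294967296 = 42220035/2147483648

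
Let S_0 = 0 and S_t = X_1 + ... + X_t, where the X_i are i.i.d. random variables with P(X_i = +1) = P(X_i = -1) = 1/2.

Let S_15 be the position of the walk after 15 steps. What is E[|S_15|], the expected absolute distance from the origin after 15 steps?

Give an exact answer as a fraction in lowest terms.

S_15 takes values m ≡ 1 (mod 2) with |m| ≤ 15; P(S_15=m) = C(15,(15+m)/2)/2^15.
Total paths: 2^15 = 32768
Distribution: P(S=-15)=1/32768, P(S=-13)=15/32768, P(S=-11)=105/32768, P(S=-9)=455/32768, P(S=-7)=1365/32768, P(S=-5)=3003/32768, P(S=-3)=5005/32768, P(S=-1)=6435/32768, P(S=1)=6435/32768, P(S=3)=5005/32768, P(S=5)=3003/32768, P(S=7)=1365/32768, P(S=9)=455/32768, P(S=11)=105/32768, P(S=13)=15/32768, P(S=15)=1/32768
E[|S_15|] = Σ_m |m|·P(S_15=m) = 102960/32768 = 6435/2048

Answer: 6435/2048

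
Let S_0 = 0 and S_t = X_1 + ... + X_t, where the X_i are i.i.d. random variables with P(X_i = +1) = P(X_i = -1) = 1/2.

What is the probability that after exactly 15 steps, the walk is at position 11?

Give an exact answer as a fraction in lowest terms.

Answer: 105/32768

Derivation:
To reach position 11 after 15 steps: need 13 steps of +1 and 2 of -1.
Favorable paths: C(15,13) = 105
Total paths: 2^15 = 32768
P = 105/32768 = 105/32768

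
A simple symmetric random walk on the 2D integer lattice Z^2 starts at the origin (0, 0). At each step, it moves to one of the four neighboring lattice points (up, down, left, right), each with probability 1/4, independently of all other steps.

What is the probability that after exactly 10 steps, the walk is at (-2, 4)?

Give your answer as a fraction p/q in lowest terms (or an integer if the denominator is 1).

Answer: 4725/524288

Derivation:
Let h be the number of horizontal steps (so 10-h are vertical). To end at (-2,4) need (h-2)/2 right-steps and ((10-h)+4)/2 up-steps.
Sum over h with 2 ≤ h ≤ 6, h ≡ 0 (mod 2), 10-h ≡ 0 (mod 2):
h=2: C(10,2)·C(2,0)·C(8,6) = 45·1·28 = 1260
h=4: C(10,4)·C(4,1)·C(6,5) = 210·4·6 = 5040
h=6: C(10,6)·C(6,2)·C(4,4) = 210·15·1 = 3150
Total favorable: 9450
Total paths: 4^10 = 1048576
P = 9450/1048576 = 4725/524288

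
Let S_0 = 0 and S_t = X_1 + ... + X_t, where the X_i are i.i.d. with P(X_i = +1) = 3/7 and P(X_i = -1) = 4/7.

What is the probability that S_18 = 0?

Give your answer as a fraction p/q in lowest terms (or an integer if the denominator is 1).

To be at 0 after 18 steps: need exactly 9 steps of +1 and 9 of -1.
Number of such sequences: C(18,9) = 48620
Each has probability (3/7)^9 · (4/7)^9 = 5159780352/1628413597910449
P = 48620 · 5159780352/1628413597910449 = 250868520714240/1628413597910449

Answer: 250868520714240/1628413597910449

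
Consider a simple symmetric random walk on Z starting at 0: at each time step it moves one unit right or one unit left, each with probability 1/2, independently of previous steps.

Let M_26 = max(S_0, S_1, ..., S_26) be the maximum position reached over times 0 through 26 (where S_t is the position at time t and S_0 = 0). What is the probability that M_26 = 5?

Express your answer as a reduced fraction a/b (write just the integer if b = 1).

Answer: 5311735/67108864

Derivation:
Let M_26 = max(S_0,...,S_26). Use the reflection principle: for j ≥ 1, #{paths with M_26 ≥ j} = #{S_26 ≥ j} + #{S_26 ≥ j+1}.
By reflection, #{M_26 ≥ 5} = #{S_26 ≥ 5} + #{S_26 ≥ 6} = 10970272 + 10970272 = 21940544.
#{M_26 ≥ 6} = #{S_26 ≥ 6} + #{S_26 ≥ 7} = 10970272 + 5658537 = 16628809.
#{M_26 = 5} = 21940544 - 16628809 = 5311735.
P(M_26 = 5) = 5311735/67108864 = 5311735/67108864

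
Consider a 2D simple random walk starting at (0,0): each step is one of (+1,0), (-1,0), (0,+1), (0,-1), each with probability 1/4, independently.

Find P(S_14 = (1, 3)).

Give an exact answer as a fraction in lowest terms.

Let h be the number of horizontal steps (so 14-h are vertical). To end at (1,3) need (h+1)/2 right-steps and ((14-h)+3)/2 up-steps.
Sum over h with 1 ≤ h ≤ 11, h ≡ 1 (mod 2), 14-h ≡ 1 (mod 2):
h=1: C(14,1)·C(1,1)·C(13,8) = 14·1·1287 = 18018
h=3: C(14,3)·C(3,2)·C(11,7) = 364·3·330 = 360360
h=5: C(14,5)·C(5,3)·C(9,6) = 2002·10·84 = 1681680
h=7: C(14,7)·C(7,4)·C(7,5) = 3432·35·21 = 2522520
h=9: C(14,9)·C(9,5)·C(5,4) = 2002·126·5 = 1261260
h=11: C(14,11)·C(11,6)·C(3,3) = 364·462·1 = 168168
Total favorable: 6012006
Total paths: 4^14 = 268435456
P = 6012006/268435456 = 3006003/134217728

Answer: 3006003/134217728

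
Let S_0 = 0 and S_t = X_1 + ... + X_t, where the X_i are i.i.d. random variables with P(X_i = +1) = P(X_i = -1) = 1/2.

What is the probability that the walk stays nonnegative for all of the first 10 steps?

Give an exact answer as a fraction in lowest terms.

Answer: 63/256

Derivation:
Let f(t,s) = #length-t paths at position s with S_1..S_t all ≥ 0.
f(t,s) = f(t-1,s-1) + f(t-1,s+1) for s ≥ 0; f(t,s) = 0 for s < 0.
t=0: f(0,0)=1
t=1: f(1,1)=1
t=2: f(2,0)=1 f(2,2)=1
t=3: f(3,1)=2 f(3,3)=1
t=4: f(4,0)=2 f(4,2)=3 f(4,4)=1
t=5: f(5,1)=5 f(5,3)=4 f(5,5)=1
t=6: f(6,0)=5 f(6,2)=9 f(6,4)=5 f(6,6)=1
t=7: f(7,1)=14 f(7,3)=14 f(7,5)=6 f(7,7)=1
t=8: f(8,0)=14 f(8,2)=28 f(8,4)=20 f(8,6)=7 f(8,8)=1
t=9: f(9,1)=42 f(9,3)=48 f(9,5)=27 f(9,7)=8 f(9,9)=1
t=10: f(10,0)=42 f(10,2)=90 f(10,4)=75 f(10,6)=35 f(10,8)=9 f(10,10)=1
Σ_s f(10,s) = 252
P = 252/1024 = 63/256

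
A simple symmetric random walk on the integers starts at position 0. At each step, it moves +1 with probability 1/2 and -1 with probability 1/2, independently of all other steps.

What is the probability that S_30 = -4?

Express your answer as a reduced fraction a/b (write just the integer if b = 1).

Answer: 59879925/536870912

Derivation:
To reach position -4 after 30 steps: need 13 steps of +1 and 17 of -1.
Favorable paths: C(30,13) = 119759850
Total paths: 2^30 = 1073741824
P = 119759850/1073741824 = 59879925/536870912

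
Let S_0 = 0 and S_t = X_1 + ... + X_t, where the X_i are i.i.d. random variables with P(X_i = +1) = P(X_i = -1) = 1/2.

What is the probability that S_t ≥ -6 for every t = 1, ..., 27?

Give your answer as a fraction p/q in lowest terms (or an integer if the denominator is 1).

Let f(t,s) = #length-t paths at position s with S_1..S_t all ≥ -6.
f(t,s) = f(t-1,s-1) + f(t-1,s+1) for s ≥ -6; f(t,s) = 0 for s < -6.
t=0: f(0,0)=1
t=1: f(1,-1)=1 f(1,1)=1
t=2: f(2,-2)=1 f(2,0)=2 f(2,2)=1
t=3: f(3,-3)=1 f(3,-1)=3 f(3,1)=3 f(3,3)=1
t=4: f(4,-4)=1 f(4,-2)=4 f(4,0)=6 f(4,2)=4 f(4,4)=1
t=5: f(5,-5)=1 f(5,-3)=5 f(5,-1)=10 f(5,1)=10 f(5,3)=5 f(5,5)=1
t=6: f(6,-6)=1 f(6,-4)=6 f(6,-2)=15 f(6,0)=20 f(6,2)=15 f(6,4)=6 f(6,6)=1
t=7: f(7,-5)=7 f(7,-3)=21 f(7,-1)=35 f(7,1)=35 f(7,3)=21 f(7,5)=7 f(7,7)=1
t=8: f(8,-6)=7 f(8,-4)=28 f(8,-2)=56 f(8,0)=70 f(8,2)=56 f(8,4)=28 f(8,6)=8 f(8,8)=1
t=9: f(9,-5)=35 f(9,-3)=84 f(9,-1)=126 f(9,1)=126 f(9,3)=84 f(9,5)=36 f(9,7)=9 f(9,9)=1
t=10: f(10,-6)=35 f(10,-4)=119 f(10,-2)=210 f(10,0)=252 f(10,2)=210 f(10,4)=120 f(10,6)=45 f(10,8)=10 f(10,10)=1
t=11: f(11,-5)=154 f(11,-3)=329 f(11,-1)=462 f(11,1)=462 f(11,3)=330 f(11,5)=165 f(11,7)=55 f(11,9)=11 f(11,11)=1
t=12: f(12,-6)=154 f(12,-4)=483 f(12,-2)=791 f(12,0)=924 f(12,2)=792 f(12,4)=495 f(12,6)=220 f(12,8)=66 f(12,10)=12 f(12,12)=1
t=13: f(13,-5)=637 f(13,-3)=1274 f(13,-1)=1715 f(13,1)=1716 f(13,3)=1287 f(13,5)=715 f(13,7)=286 f(13,9)=78 f(13,11)=13 f(13,13)=1
t=14: f(14,-6)=637 f(14,-4)=1911 f(14,-2)=2989 f(14,0)=3431 f(14,2)=3003 f(14,4)=2002 f(14,6)=1001 f(14,8)=364 f(14,10)=91 f(14,12)=14 f(14,14)=1
t=15: f(15,-5)=2548 f(15,-3)=4900 f(15,-1)=6420 f(15,1)=6434 f(15,3)=5005 f(15,5)=3003 f(15,7)=1365 f(15,9)=455 f(15,11)=105 f(15,13)=15 f(15,15)=1
t=16: f(16,-6)=2548 f(16,-4)=7448 f(16,-2)=11320 f(16,0)=12854 f(16,2)=11439 f(16,4)=8008 f(16,6)=4368 f(16,8)=1820 f(16,10)=560 f(16,12)=120 f(16,14)=16 f(16,16)=1
t=17: f(17,-5)=9996 f(17,-3)=18768 f(17,-1)=24174 f(17,1)=24293 f(17,3)=19447 f(17,5)=12376 f(17,7)=6188 f(17,9)=2380 f(17,11)=680 f(17,13)=136 f(17,15)=17 f(17,17)=1
t=18: f(18,-6)=9996 f(18,-4)=28764 f(18,-2)=42942 f(18,0)=48467 f(18,2)=43740 f(18,4)=31823 f(18,6)=18564 f(18,8)=8568 f(18,10)=3060 f(18,12)=816 f(18,14)=153 f(18,16)=18 f(18,18)=1
t=19: f(19,-5)=38760 f(19,-3)=71706 f(19,-1)=91409 f(19,1)=92207 f(19,3)=75563 f(19,5)=50387 f(19,7)=27132 f(19,9)=11628 f(19,11)=3876 f(19,13)=969 f(19,15)=171 f(19,17)=19 f(19,19)=1
t=20: f(20,-6)=38760 f(20,-4)=110466 f(20,-2)=163115 f(20,0)=183616 f(20,2)=167770 f(20,4)=125950 f(20,6)=77519 f(20,8)=38760 f(20,10)=15504 f(20,12)=4845 f(20,14)=1140 f(20,16)=190 f(20,18)=20 f(20,20)=1
t=21: f(21,-5)=149226 f(21,-3)=273581 f(21,-1)=346731 f(21,1)=351386 f(21,3)=293720 f(21,5)=203469 f(21,7)=116279 f(21,9)=54264 f(21,11)=20349 f(21,13)=5985 f(21,15)=1330 f(21,17)=210 f(21,19)=21 f(21,21)=1
t=22: f(22,-6)=149226 f(22,-4)=422807 f(22,-2)=620312 f(22,0)=698117 f(22,2)=645106 f(22,4)=497189 f(22,6)=319748 f(22,8)=170543 f(22,10)=74613 f(22,12)=26334 f(22,14)=7315 f(22,16)=1540 f(22,18)=231 f(22,20)=22 f(22,22)=1
t=23: f(23,-5)=572033 f(23,-3)=1043119 f(23,-1)=1318429 f(23,1)=1343223 f(23,3)=1142295 f(23,5)=816937 f(23,7)=490291 f(23,9)=245156 f(23,11)=100947 f(23,13)=33649 f(23,15)=8855 f(23,17)=1771 f(23,19)=253 f(23,21)=23 f(23,23)=1
t=24: f(24,-6)=572033 f(24,-4)=1615152 f(24,-2)=2361548 f(24,0)=2661652 f(24,2)=2485518 f(24,4)=1959232 f(24,6)=1307228 f(24,8)=735447 f(24,10)=346103 f(24,12)=134596 f(24,14)=42504 f(24,16)=10626 f(24,18)=2024 f(24,20)=276 f(24,22)=24 f(24,24)=1
t=25: f(25,-5)=2187185 f(25,-3)=3976700 f(25,-1)=5023200 f(25,1)=5147170 f(25,3)=4444750 f(25,5)=3266460 f(25,7)=2042675 f(25,9)=1081550 f(25,11)=480699 f(25,13)=177100 f(25,15)=53130 f(25,17)=12650 f(25,19)=2300 f(25,21)=300 f(25,23)=25 f(25,25)=1
t=26: f(26,-6)=2187185 f(26,-4)=6163885 f(26,-2)=8999900 f(26,0)=10170370 f(26,2)=9591920 f(26,4)=7711210 f(26,6)=5309135 f(26,8)=3124225 f(26,10)=1562249 f(26,12)=657799 f(26,14)=230230 f(26,16)=65780 f(26,18)=14950 f(26,20)=2600 f(26,22)=325 f(26,24)=26 f(26,26)=1
t=27: f(27,-5)=8351070 f(27,-3)=15163785 f(27,-1)=19170270 f(27,1)=19762290 f(27,3)=17303130 f(27,5)=13020345 f(27,7)=8433360 f(27,9)=4686474 f(27,11)=2220048 f(27,13)=888029 f(27,15)=296010 f(27,17)=80730 f(27,19)=17550 f(27,21)=2925 f(27,23)=351 f(27,25)=27 f(27,27)=1
Σ_s f(27,s) = 109396395
P = 109396395/134217728 = 109396395/134217728

Answer: 109396395/134217728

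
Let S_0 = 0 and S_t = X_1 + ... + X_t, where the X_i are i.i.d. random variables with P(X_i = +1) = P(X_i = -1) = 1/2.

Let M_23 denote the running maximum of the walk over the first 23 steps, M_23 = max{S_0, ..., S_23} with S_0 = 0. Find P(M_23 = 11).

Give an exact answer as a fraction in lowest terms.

Answer: 100947/8388608

Derivation:
Let M_23 = max(S_0,...,S_23). Use the reflection principle: for j ≥ 1, #{paths with M_23 ≥ j} = #{S_23 ≥ j} + #{S_23 ≥ j+1}.
By reflection, #{M_23 ≥ 11} = #{S_23 ≥ 11} + #{S_23 ≥ 12} = 145499 + 44552 = 190051.
#{M_23 ≥ 12} = #{S_23 ≥ 12} + #{S_23 ≥ 13} = 44552 + 44552 = 89104.
#{M_23 = 11} = 190051 - 89104 = 100947.
P(M_23 = 11) = 100947/8388608 = 100947/8388608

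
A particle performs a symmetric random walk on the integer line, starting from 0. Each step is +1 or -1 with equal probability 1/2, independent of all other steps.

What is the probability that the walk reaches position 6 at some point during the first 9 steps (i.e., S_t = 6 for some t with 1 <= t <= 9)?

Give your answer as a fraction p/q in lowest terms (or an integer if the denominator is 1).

Answer: 5/128

Derivation:
Count via complement. Let g(t,s) = #length-t paths at position s with S_1..S_t all ≠ 6.
g(t,s) = g(t-1,s-1) + g(t-1,s+1) for s ≠ 6; g(t,6) = 0.
t=0: g(0,0)=1
t=1: g(1,-1)=1 g(1,1)=1
t=2: g(2,-2)=1 g(2,0)=2 g(2,2)=1
t=3: g(3,-3)=1 g(3,-1)=3 g(3,1)=3 g(3,3)=1
t=4: g(4,-4)=1 g(4,-2)=4 g(4,0)=6 g(4,2)=4 g(4,4)=1
t=5: g(5,-5)=1 g(5,-3)=5 g(5,-1)=10 g(5,1)=10 g(5,3)=5 g(5,5)=1
t=6: g(6,-6)=1 g(6,-4)=6 g(6,-2)=15 g(6,0)=20 g(6,2)=15 g(6,4)=6
t=7: g(7,-7)=1 g(7,-5)=7 g(7,-3)=21 g(7,-1)=35 g(7,1)=35 g(7,3)=21 g(7,5)=6
t=8: g(8,-8)=1 g(8,-6)=8 g(8,-4)=28 g(8,-2)=56 g(8,0)=70 g(8,2)=56 g(8,4)=27
t=9: g(9,-9)=1 g(9,-7)=9 g(9,-5)=36 g(9,-3)=84 g(9,-1)=126 g(9,1)=126 g(9,3)=83 g(9,5)=27
Paths never hitting 6: Σ_s g(9,s) = 492
Paths hitting 6: 2^9 - 492 = 20
P = 20/512 = 5/128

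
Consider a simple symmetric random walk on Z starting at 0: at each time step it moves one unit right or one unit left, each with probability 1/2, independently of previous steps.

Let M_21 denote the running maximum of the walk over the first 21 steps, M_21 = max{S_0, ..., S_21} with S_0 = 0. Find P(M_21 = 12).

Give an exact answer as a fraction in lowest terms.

Answer: 5985/2097152

Derivation:
Let M_21 = max(S_0,...,S_21). Use the reflection principle: for j ≥ 1, #{paths with M_21 ≥ j} = #{S_21 ≥ j} + #{S_21 ≥ j+1}.
By reflection, #{M_21 ≥ 12} = #{S_21 ≥ 12} + #{S_21 ≥ 13} = 7547 + 7547 = 15094.
#{M_21 ≥ 13} = #{S_21 ≥ 13} + #{S_21 ≥ 14} = 7547 + 1562 = 9109.
#{M_21 = 12} = 15094 - 9109 = 5985.
P(M_21 = 12) = 5985/2097152 = 5985/2097152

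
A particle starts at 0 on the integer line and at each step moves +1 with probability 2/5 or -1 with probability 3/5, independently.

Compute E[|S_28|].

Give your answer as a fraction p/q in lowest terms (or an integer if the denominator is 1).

Answer: 9451461784300549132/1490116119384765625

Derivation:
S_28 takes values m ≡ 0 (mod 2) with |m| ≤ 28; P(S_28=m) = C(28,(28+m)/2) · (2/5)^((28+m)/2) · (3/5)^((28-m)/2).
Distribution: P(S=-28)=22876792454961/37252902984619140625, P(S=-26)=427033459159272/37252902984619140625, P(S=-24)=3843301132433448/37252902984619140625, P(S=-22)=22205739876282144/37252902984619140625, P(S=-20)=3700956646047024/1490116119384765625, P(S=-18)=59215306336752384/7450580596923828125, P(S=-16)=151328005082811648/7450580596923828125, P(S=-14)=317068201125891072/7450580596923828125, P(S=-12)=554869351970309376/7450580596923828125, P(S=-10)=164405733917128704/1490116119384765625, P(S=-8)=1041236314808481792/7450580596923828125, P(S=-6)=1135894161609252864/7450580596923828125, P(S=-4)=1072788930408738816/7450580596923828125, P(S=-2)=880237071104606208/7450580596923828125, P(S=0)=125748153014943744/1490116119384765625, P(S=2)=391216476046491648/7450580596923828125, P(S=4)=211908924525182976/7450580596923828125, P(S=6)=99721846835380224/7450580596923828125, P(S=8)=40627419081080832/7450580596923828125, P(S=10)=2851046953058304/1490116119384765625, P(S=12)=4276570429587456/7450580596923828125, P(S=14)=1086113124974592/7450580596923828125, P(S=16)=230387632570368/7450580596923828125, P(S=18)=40067414360064/7450580596923828125, P(S=20)=1112983732224/1490116119384765625, P(S=22)=2967956619264/37252902984619140625, P(S=24)=228304355328/37252902984619140625, P(S=26)=11274289152/37252902984619140625, P(S=28)=268435456/37252902984619140625
E[|S_28|] = Σ_m |m|·P(S_28=m) = 9451461784300549132/1490116119384765625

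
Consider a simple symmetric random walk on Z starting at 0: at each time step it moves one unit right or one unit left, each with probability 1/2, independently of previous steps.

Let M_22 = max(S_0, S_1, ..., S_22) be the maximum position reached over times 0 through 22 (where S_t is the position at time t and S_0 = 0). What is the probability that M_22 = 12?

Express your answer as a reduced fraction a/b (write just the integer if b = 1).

Answer: 13167/2097152

Derivation:
Let M_22 = max(S_0,...,S_22). Use the reflection principle: for j ≥ 1, #{paths with M_22 ≥ j} = #{S_22 ≥ j} + #{S_22 ≥ j+1}.
By reflection, #{M_22 ≥ 12} = #{S_22 ≥ 12} + #{S_22 ≥ 13} = 35443 + 9109 = 44552.
#{M_22 ≥ 13} = #{S_22 ≥ 13} + #{S_22 ≥ 14} = 9109 + 9109 = 18218.
#{M_22 = 12} = 44552 - 18218 = 26334.
P(M_22 = 12) = 26334/4194304 = 13167/2097152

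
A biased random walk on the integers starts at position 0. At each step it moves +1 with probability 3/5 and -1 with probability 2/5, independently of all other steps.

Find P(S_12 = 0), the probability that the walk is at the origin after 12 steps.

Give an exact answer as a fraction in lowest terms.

To be at 0 after 12 steps: need exactly 6 steps of +1 and 6 of -1.
Number of such sequences: C(12,6) = 924
Each has probability (3/5)^6 · (2/5)^6 = 46656/244140625
P = 924 · 46656/244140625 = 43110144/244140625

Answer: 43110144/244140625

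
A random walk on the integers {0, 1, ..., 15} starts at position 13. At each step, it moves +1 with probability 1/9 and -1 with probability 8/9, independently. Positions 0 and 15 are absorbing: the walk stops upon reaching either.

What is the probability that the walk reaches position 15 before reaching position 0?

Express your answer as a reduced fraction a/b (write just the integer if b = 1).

Biased walk: p = 1/9, q = 8/9, r = q/p = 8
Gambler's ruin: P(hit 15 before 0 | start at 13) = (1 - r^a)/(1 - r^N)
r^13 = 549755813888; r^15 = 35184372088832
P = (1 - 549755813888) / (1 - 35184372088832) = -549755813887 / -35184372088831 = 78536544841/5026338869833

Answer: 78536544841/5026338869833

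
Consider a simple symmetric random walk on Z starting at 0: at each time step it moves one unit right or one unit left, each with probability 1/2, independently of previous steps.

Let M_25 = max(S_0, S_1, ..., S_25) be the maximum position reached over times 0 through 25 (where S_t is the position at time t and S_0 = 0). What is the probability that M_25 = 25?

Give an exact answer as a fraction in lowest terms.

Answer: 1/33554432

Derivation:
Let M_25 = max(S_0,...,S_25). Use the reflection principle: for j ≥ 1, #{paths with M_25 ≥ j} = #{S_25 ≥ j} + #{S_25 ≥ j+1}.
By reflection, #{M_25 ≥ 25} = #{S_25 ≥ 25} + #{S_25 ≥ 26} = 1 + 0 = 1.
#{M_25 ≥ 26} = #{S_25 ≥ 26} + #{S_25 ≥ 27} = 0 + 0 = 0.
#{M_25 = 25} = 1 - 0 = 1.
P(M_25 = 25) = 1/33554432 = 1/33554432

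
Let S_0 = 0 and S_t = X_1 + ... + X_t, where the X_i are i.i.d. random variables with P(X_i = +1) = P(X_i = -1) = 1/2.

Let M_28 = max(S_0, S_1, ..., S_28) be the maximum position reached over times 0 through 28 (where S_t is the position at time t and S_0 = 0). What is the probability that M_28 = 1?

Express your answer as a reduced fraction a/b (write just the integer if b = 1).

Let M_28 = max(S_0,...,S_28). Use the reflection principle: for j ≥ 1, #{paths with M_28 ≥ j} = #{S_28 ≥ j} + #{S_28 ≥ j+1}.
By reflection, #{M_28 ≥ 1} = #{S_28 ≥ 1} + #{S_28 ≥ 2} = 114159428 + 114159428 = 228318856.
#{M_28 ≥ 2} = #{S_28 ≥ 2} + #{S_28 ≥ 3} = 114159428 + 76717268 = 190876696.
#{M_28 = 1} = 228318856 - 190876696 = 37442160.
P(M_28 = 1) = 37442160/268435456 = 2340135/16777216

Answer: 2340135/16777216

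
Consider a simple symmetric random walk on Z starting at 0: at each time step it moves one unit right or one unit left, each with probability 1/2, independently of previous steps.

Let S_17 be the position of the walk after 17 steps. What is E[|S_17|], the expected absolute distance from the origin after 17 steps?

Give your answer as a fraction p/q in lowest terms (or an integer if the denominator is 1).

Answer: 109395/32768

Derivation:
S_17 takes values m ≡ 1 (mod 2) with |m| ≤ 17; P(S_17=m) = C(17,(17+m)/2)/2^17.
Total paths: 2^17 = 131072
Distribution: P(S=-17)=1/131072, P(S=-15)=17/131072, P(S=-13)=136/131072, P(S=-11)=680/131072, P(S=-9)=2380/131072, P(S=-7)=6188/131072, P(S=-5)=12376/131072, P(S=-3)=19448/131072, P(S=-1)=24310/131072, P(S=1)=24310/131072, P(S=3)=19448/131072, P(S=5)=12376/131072, P(S=7)=6188/131072, P(S=9)=2380/131072, P(S=11)=680/131072, P(S=13)=136/131072, P(S=15)=17/131072, P(S=17)=1/131072
E[|S_17|] = Σ_m |m|·P(S_17=m) = 437580/131072 = 109395/32768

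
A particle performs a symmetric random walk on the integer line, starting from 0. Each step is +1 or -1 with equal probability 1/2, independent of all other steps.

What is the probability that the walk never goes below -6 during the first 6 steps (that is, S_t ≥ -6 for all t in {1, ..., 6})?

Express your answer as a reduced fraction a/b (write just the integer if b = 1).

Let f(t,s) = #length-t paths at position s with S_1..S_t all ≥ -6.
f(t,s) = f(t-1,s-1) + f(t-1,s+1) for s ≥ -6; f(t,s) = 0 for s < -6.
t=0: f(0,0)=1
t=1: f(1,-1)=1 f(1,1)=1
t=2: f(2,-2)=1 f(2,0)=2 f(2,2)=1
t=3: f(3,-3)=1 f(3,-1)=3 f(3,1)=3 f(3,3)=1
t=4: f(4,-4)=1 f(4,-2)=4 f(4,0)=6 f(4,2)=4 f(4,4)=1
t=5: f(5,-5)=1 f(5,-3)=5 f(5,-1)=10 f(5,1)=10 f(5,3)=5 f(5,5)=1
t=6: f(6,-6)=1 f(6,-4)=6 f(6,-2)=15 f(6,0)=20 f(6,2)=15 f(6,4)=6 f(6,6)=1
Σ_s f(6,s) = 64
P = 64/64 = 1

Answer: 1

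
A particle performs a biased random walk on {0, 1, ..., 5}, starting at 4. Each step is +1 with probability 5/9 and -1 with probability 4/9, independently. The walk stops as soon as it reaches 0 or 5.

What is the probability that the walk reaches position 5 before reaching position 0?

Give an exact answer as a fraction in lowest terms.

Biased walk: p = 5/9, q = 4/9, r = q/p = 4/5
Gambler's ruin: P(hit 5 before 0 | start at 4) = (1 - r^a)/(1 - r^N)
r^4 = 256/625; r^5 = 1024/3125
P = (1 - 256/625) / (1 - 1024/3125) = 369/625 / 2101/3125 = 1845/2101

Answer: 1845/2101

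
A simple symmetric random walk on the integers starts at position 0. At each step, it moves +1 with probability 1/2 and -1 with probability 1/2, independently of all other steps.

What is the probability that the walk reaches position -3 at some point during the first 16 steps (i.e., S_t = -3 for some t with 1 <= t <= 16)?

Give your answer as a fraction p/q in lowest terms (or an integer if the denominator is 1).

Answer: 14893/32768

Derivation:
Count via complement. Let g(t,s) = #length-t paths at position s with S_1..S_t all ≠ -3.
g(t,s) = g(t-1,s-1) + g(t-1,s+1) for s ≠ -3; g(t,-3) = 0.
t=0: g(0,0)=1
t=1: g(1,-1)=1 g(1,1)=1
t=2: g(2,-2)=1 g(2,0)=2 g(2,2)=1
t=3: g(3,-1)=3 g(3,1)=3 g(3,3)=1
t=4: g(4,-2)=3 g(4,0)=6 g(4,2)=4 g(4,4)=1
t=5: g(5,-1)=9 g(5,1)=10 g(5,3)=5 g(5,5)=1
t=6: g(6,-2)=9 g(6,0)=19 g(6,2)=15 g(6,4)=6 g(6,6)=1
t=7: g(7,-1)=28 g(7,1)=34 g(7,3)=21 g(7,5)=7 g(7,7)=1
t=8: g(8,-2)=28 g(8,0)=62 g(8,2)=55 g(8,4)=28 g(8,6)=8 g(8,8)=1
t=9: g(9,-1)=90 g(9,1)=117 g(9,3)=83 g(9,5)=36 g(9,7)=9 g(9,9)=1
t=10: g(10,-2)=90 g(10,0)=207 g(10,2)=200 g(10,4)=119 g(10,6)=45 g(10,8)=10 g(10,10)=1
t=11: g(11,-1)=297 g(11,1)=407 g(11,3)=319 g(11,5)=164 g(11,7)=55 g(11,9)=11 g(11,11)=1
t=12: g(12,-2)=297 g(12,0)=704 g(12,2)=726 g(12,4)=483 g(12,6)=219 g(12,8)=66 g(12,10)=12 g(12,12)=1
t=13: g(13,-1)=1001 g(13,1)=1430 g(13,3)=1209 g(13,5)=702 g(13,7)=285 g(13,9)=78 g(13,11)=13 g(13,13)=1
t=14: g(14,-2)=1001 g(14,0)=2431 g(14,2)=2639 g(14,4)=1911 g(14,6)=987 g(14,8)=363 g(14,10)=91 g(14,12)=14 g(14,14)=1
t=15: g(15,-1)=3432 g(15,1)=5070 g(15,3)=4550 g(15,5)=2898 g(15,7)=1350 g(15,9)=454 g(15,11)=105 g(15,13)=15 g(15,15)=1
t=16: g(16,-2)=3432 g(16,0)=8502 g(16,2)=9620 g(16,4)=7448 g(16,6)=4248 g(16,8)=1804 g(16,10)=559 g(16,12)=120 g(16,14)=16 g(16,16)=1
Paths never hitting -3: Σ_s g(16,s) = 35750
Paths hitting -3: 2^16 - 35750 = 29786
P = 29786/65536 = 14893/32768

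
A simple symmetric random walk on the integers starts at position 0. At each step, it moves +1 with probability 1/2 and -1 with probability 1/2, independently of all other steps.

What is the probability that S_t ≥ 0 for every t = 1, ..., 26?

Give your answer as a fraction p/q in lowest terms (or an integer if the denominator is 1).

Let f(t,s) = #length-t paths at position s with S_1..S_t all ≥ 0.
f(t,s) = f(t-1,s-1) + f(t-1,s+1) for s ≥ 0; f(t,s) = 0 for s < 0.
t=0: f(0,0)=1
t=1: f(1,1)=1
t=2: f(2,0)=1 f(2,2)=1
t=3: f(3,1)=2 f(3,3)=1
t=4: f(4,0)=2 f(4,2)=3 f(4,4)=1
t=5: f(5,1)=5 f(5,3)=4 f(5,5)=1
t=6: f(6,0)=5 f(6,2)=9 f(6,4)=5 f(6,6)=1
t=7: f(7,1)=14 f(7,3)=14 f(7,5)=6 f(7,7)=1
t=8: f(8,0)=14 f(8,2)=28 f(8,4)=20 f(8,6)=7 f(8,8)=1
t=9: f(9,1)=42 f(9,3)=48 f(9,5)=27 f(9,7)=8 f(9,9)=1
t=10: f(10,0)=42 f(10,2)=90 f(10,4)=75 f(10,6)=35 f(10,8)=9 f(10,10)=1
t=11: f(11,1)=132 f(11,3)=165 f(11,5)=110 f(11,7)=44 f(11,9)=10 f(11,11)=1
t=12: f(12,0)=132 f(12,2)=297 f(12,4)=275 f(12,6)=154 f(12,8)=54 f(12,10)=11 f(12,12)=1
t=13: f(13,1)=429 f(13,3)=572 f(13,5)=429 f(13,7)=208 f(13,9)=65 f(13,11)=12 f(13,13)=1
t=14: f(14,0)=429 f(14,2)=1001 f(14,4)=1001 f(14,6)=637 f(14,8)=273 f(14,10)=77 f(14,12)=13 f(14,14)=1
t=15: f(15,1)=1430 f(15,3)=2002 f(15,5)=1638 f(15,7)=910 f(15,9)=350 f(15,11)=90 f(15,13)=14 f(15,15)=1
t=16: f(16,0)=1430 f(16,2)=3432 f(16,4)=3640 f(16,6)=2548 f(16,8)=1260 f(16,10)=440 f(16,12)=104 f(16,14)=15 f(16,16)=1
t=17: f(17,1)=4862 f(17,3)=7072 f(17,5)=6188 f(17,7)=3808 f(17,9)=1700 f(17,11)=544 f(17,13)=119 f(17,15)=16 f(17,17)=1
t=18: f(18,0)=4862 f(18,2)=11934 f(18,4)=13260 f(18,6)=9996 f(18,8)=5508 f(18,10)=2244 f(18,12)=663 f(18,14)=135 f(18,16)=17 f(18,18)=1
t=19: f(19,1)=16796 f(19,3)=25194 f(19,5)=23256 f(19,7)=15504 f(19,9)=7752 f(19,11)=2907 f(19,13)=798 f(19,15)=152 f(19,17)=18 f(19,19)=1
t=20: f(20,0)=16796 f(20,2)=41990 f(20,4)=48450 f(20,6)=38760 f(20,8)=23256 f(20,10)=10659 f(20,12)=3705 f(20,14)=950 f(20,16)=170 f(20,18)=19 f(20,20)=1
t=21: f(21,1)=58786 f(21,3)=90440 f(21,5)=87210 f(21,7)=62016 f(21,9)=33915 f(21,11)=14364 f(21,13)=4655 f(21,15)=1120 f(21,17)=189 f(21,19)=20 f(21,21)=1
t=22: f(22,0)=58786 f(22,2)=149226 f(22,4)=177650 f(22,6)=149226 f(22,8)=95931 f(22,10)=48279 f(22,12)=19019 f(22,14)=5775 f(22,16)=1309 f(22,18)=209 f(22,20)=21 f(22,22)=1
t=23: f(23,1)=208012 f(23,3)=326876 f(23,5)=326876 f(23,7)=245157 f(23,9)=144210 f(23,11)=67298 f(23,13)=24794 f(23,15)=7084 f(23,17)=1518 f(23,19)=230 f(23,21)=22 f(23,23)=1
t=24: f(24,0)=208012 f(24,2)=534888 f(24,4)=653752 f(24,6)=572033 f(24,8)=389367 f(24,10)=211508 f(24,12)=92092 f(24,14)=31878 f(24,16)=8602 f(24,18)=1748 f(24,20)=252 f(24,22)=23 f(24,24)=1
t=25: f(25,1)=742900 f(25,3)=1188640 f(25,5)=1225785 f(25,7)=961400 f(25,9)=600875 f(25,11)=303600 f(25,13)=123970 f(25,15)=40480 f(25,17)=10350 f(25,19)=2000 f(25,21)=275 f(25,23)=24 f(25,25)=1
t=26: f(26,0)=742900 f(26,2)=1931540 f(26,4)=2414425 f(26,6)=2187185 f(26,8)=1562275 f(26,10)=904475 f(26,12)=427570 f(26,14)=164450 f(26,16)=50830 f(26,18)=12350 f(26,20)=2275 f(26,22)=299 f(26,24)=25 f(26,26)=1
Σ_s f(26,s) = 10400600
P = 10400600/67108864 = 1300075/8388608

Answer: 1300075/8388608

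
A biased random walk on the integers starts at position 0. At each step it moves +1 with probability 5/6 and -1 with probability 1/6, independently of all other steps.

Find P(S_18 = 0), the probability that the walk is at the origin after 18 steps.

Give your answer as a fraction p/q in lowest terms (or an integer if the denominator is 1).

Answer: 23740234375/25389989167104

Derivation:
To be at 0 after 18 steps: need exactly 9 steps of +1 and 9 of -1.
Number of such sequences: C(18,9) = 48620
Each has probability (5/6)^9 · (1/6)^9 = 1953125/101559956668416
P = 48620 · 1953125/101559956668416 = 23740234375/25389989167104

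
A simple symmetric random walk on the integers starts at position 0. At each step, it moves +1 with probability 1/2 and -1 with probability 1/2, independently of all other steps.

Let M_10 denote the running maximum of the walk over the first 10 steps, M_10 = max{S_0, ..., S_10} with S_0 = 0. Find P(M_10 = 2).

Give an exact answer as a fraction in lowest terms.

Let M_10 = max(S_0,...,S_10). Use the reflection principle: for j ≥ 1, #{paths with M_10 ≥ j} = #{S_10 ≥ j} + #{S_10 ≥ j+1}.
By reflection, #{M_10 ≥ 2} = #{S_10 ≥ 2} + #{S_10 ≥ 3} = 386 + 176 = 562.
#{M_10 ≥ 3} = #{S_10 ≥ 3} + #{S_10 ≥ 4} = 176 + 176 = 352.
#{M_10 = 2} = 562 - 352 = 210.
P(M_10 = 2) = 210/1024 = 105/512

Answer: 105/512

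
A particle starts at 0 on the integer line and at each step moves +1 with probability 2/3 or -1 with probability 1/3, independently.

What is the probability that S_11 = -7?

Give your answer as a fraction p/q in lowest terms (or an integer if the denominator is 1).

To reach position -7 after 11 steps: need 2 steps of +1 and 9 steps of -1.
Number of such sequences: C(11,2) = 55
Each has probability (2/3)^2 · (1/3)^9 = 4/177147
P = 55 · 4/177147 = 220/177147

Answer: 220/177147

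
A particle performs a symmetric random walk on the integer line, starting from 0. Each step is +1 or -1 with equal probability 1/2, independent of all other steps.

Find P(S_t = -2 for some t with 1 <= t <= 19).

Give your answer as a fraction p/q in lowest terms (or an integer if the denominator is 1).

Count via complement. Let g(t,s) = #length-t paths at position s with S_1..S_t all ≠ -2.
g(t,s) = g(t-1,s-1) + g(t-1,s+1) for s ≠ -2; g(t,-2) = 0.
t=0: g(0,0)=1
t=1: g(1,-1)=1 g(1,1)=1
t=2: g(2,0)=2 g(2,2)=1
t=3: g(3,-1)=2 g(3,1)=3 g(3,3)=1
t=4: g(4,0)=5 g(4,2)=4 g(4,4)=1
t=5: g(5,-1)=5 g(5,1)=9 g(5,3)=5 g(5,5)=1
t=6: g(6,0)=14 g(6,2)=14 g(6,4)=6 g(6,6)=1
t=7: g(7,-1)=14 g(7,1)=28 g(7,3)=20 g(7,5)=7 g(7,7)=1
t=8: g(8,0)=42 g(8,2)=48 g(8,4)=27 g(8,6)=8 g(8,8)=1
t=9: g(9,-1)=42 g(9,1)=90 g(9,3)=75 g(9,5)=35 g(9,7)=9 g(9,9)=1
t=10: g(10,0)=132 g(10,2)=165 g(10,4)=110 g(10,6)=44 g(10,8)=10 g(10,10)=1
t=11: g(11,-1)=132 g(11,1)=297 g(11,3)=275 g(11,5)=154 g(11,7)=54 g(11,9)=11 g(11,11)=1
t=12: g(12,0)=429 g(12,2)=572 g(12,4)=429 g(12,6)=208 g(12,8)=65 g(12,10)=12 g(12,12)=1
t=13: g(13,-1)=429 g(13,1)=1001 g(13,3)=1001 g(13,5)=637 g(13,7)=273 g(13,9)=77 g(13,11)=13 g(13,13)=1
t=14: g(14,0)=1430 g(14,2)=2002 g(14,4)=1638 g(14,6)=910 g(14,8)=350 g(14,10)=90 g(14,12)=14 g(14,14)=1
t=15: g(15,-1)=1430 g(15,1)=3432 g(15,3)=3640 g(15,5)=2548 g(15,7)=1260 g(15,9)=440 g(15,11)=104 g(15,13)=15 g(15,15)=1
t=16: g(16,0)=4862 g(16,2)=7072 g(16,4)=6188 g(16,6)=3808 g(16,8)=1700 g(16,10)=544 g(16,12)=119 g(16,14)=16 g(16,16)=1
t=17: g(17,-1)=4862 g(17,1)=11934 g(17,3)=13260 g(17,5)=9996 g(17,7)=5508 g(17,9)=2244 g(17,11)=663 g(17,13)=135 g(17,15)=17 g(17,17)=1
t=18: g(18,0)=16796 g(18,2)=25194 g(18,4)=23256 g(18,6)=15504 g(18,8)=7752 g(18,10)=2907 g(18,12)=798 g(18,14)=152 g(18,16)=18 g(18,18)=1
t=19: g(19,-1)=16796 g(19,1)=41990 g(19,3)=48450 g(19,5)=38760 g(19,7)=23256 g(19,9)=10659 g(19,11)=3705 g(19,13)=950 g(19,15)=170 g(19,17)=19 g(19,19)=1
Paths never hitting -2: Σ_s g(19,s) = 184756
Paths hitting -2: 2^19 - 184756 = 339532
P = 339532/524288 = 84883/131072

Answer: 84883/131072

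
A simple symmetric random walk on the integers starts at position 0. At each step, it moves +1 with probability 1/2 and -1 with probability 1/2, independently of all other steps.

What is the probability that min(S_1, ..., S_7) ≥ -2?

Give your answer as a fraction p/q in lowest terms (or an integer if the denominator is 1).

Answer: 91/128

Derivation:
Let f(t,s) = #length-t paths at position s with S_1..S_t all ≥ -2.
f(t,s) = f(t-1,s-1) + f(t-1,s+1) for s ≥ -2; f(t,s) = 0 for s < -2.
t=0: f(0,0)=1
t=1: f(1,-1)=1 f(1,1)=1
t=2: f(2,-2)=1 f(2,0)=2 f(2,2)=1
t=3: f(3,-1)=3 f(3,1)=3 f(3,3)=1
t=4: f(4,-2)=3 f(4,0)=6 f(4,2)=4 f(4,4)=1
t=5: f(5,-1)=9 f(5,1)=10 f(5,3)=5 f(5,5)=1
t=6: f(6,-2)=9 f(6,0)=19 f(6,2)=15 f(6,4)=6 f(6,6)=1
t=7: f(7,-1)=28 f(7,1)=34 f(7,3)=21 f(7,5)=7 f(7,7)=1
Σ_s f(7,s) = 91
P = 91/128 = 91/128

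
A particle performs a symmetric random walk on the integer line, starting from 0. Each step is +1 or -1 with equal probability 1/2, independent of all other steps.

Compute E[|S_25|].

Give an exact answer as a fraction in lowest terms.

Answer: 16900975/4194304

Derivation:
S_25 takes values m ≡ 1 (mod 2) with |m| ≤ 25; P(S_25=m) = C(25,(25+m)/2)/2^25.
Total paths: 2^25 = 33554432
Distribution: P(S=-25)=1/33554432, P(S=-23)=25/33554432, P(S=-21)=300/33554432, P(S=-19)=2300/33554432, P(S=-17)=12650/33554432, P(S=-15)=53130/33554432, P(S=-13)=177100/33554432, P(S=-11)=480700/33554432, P(S=-9)=1081575/33554432, P(S=-7)=2042975/33554432, P(S=-5)=3268760/33554432, P(S=-3)=4457400/33554432, P(S=-1)=5200300/33554432, P(S=1)=5200300/33554432, P(S=3)=4457400/33554432, P(S=5)=3268760/33554432, P(S=7)=2042975/33554432, P(S=9)=1081575/33554432, P(S=11)=480700/33554432, P(S=13)=177100/33554432, P(S=15)=53130/33554432, P(S=17)=12650/33554432, P(S=19)=2300/33554432, P(S=21)=300/33554432, P(S=23)=25/33554432, P(S=25)=1/33554432
E[|S_25|] = Σ_m |m|·P(S_25=m) = 135207800/33554432 = 16900975/4194304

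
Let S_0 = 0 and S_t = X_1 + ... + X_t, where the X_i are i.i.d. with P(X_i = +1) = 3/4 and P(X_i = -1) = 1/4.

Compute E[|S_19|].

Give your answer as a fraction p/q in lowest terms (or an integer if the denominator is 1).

Answer: 163711838773/17179869184

Derivation:
S_19 takes values m ≡ 1 (mod 2) with |m| ≤ 19; P(S_19=m) = C(19,(19+m)/2) · (3/4)^((19+m)/2) · (1/4)^((19-m)/2).
Distribution: P(S=-19)=1/274877906944, P(S=-17)=57/274877906944, P(S=-15)=1539/274877906944, P(S=-13)=26163/274877906944, P(S=-11)=78489/68719476736, P(S=-9)=706401/68719476736, P(S=-7)=4944807/68719476736, P(S=-5)=27549639/68719476736, P(S=-3)=247946751/137438953472, P(S=-1)=909138087/137438953472, P(S=1)=2727414261/137438953472, P(S=3)=6694562277/137438953472, P(S=5)=6694562277/68719476736, P(S=7)=10814292909/68719476736, P(S=9)=13904090883/68719476736, P(S=11)=13904090883/68719476736, P(S=13)=41712272649/274877906944, P(S=15)=22082967873/274877906944, P(S=17)=7360989291/274877906944, P(S=19)=1162261467/274877906944
E[|S_19|] = Σ_m |m|·P(S_19=m) = 163711838773/17179869184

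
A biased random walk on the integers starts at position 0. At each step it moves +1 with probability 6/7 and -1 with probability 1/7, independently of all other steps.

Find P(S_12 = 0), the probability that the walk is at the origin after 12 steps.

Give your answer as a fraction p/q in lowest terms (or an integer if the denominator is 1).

To be at 0 after 12 steps: need exactly 6 steps of +1 and 6 of -1.
Number of such sequences: C(12,6) = 924
Each has probability (6/7)^6 · (1/7)^6 = 46656/13841287201
P = 924 · 46656/13841287201 = 6158592/1977326743

Answer: 6158592/1977326743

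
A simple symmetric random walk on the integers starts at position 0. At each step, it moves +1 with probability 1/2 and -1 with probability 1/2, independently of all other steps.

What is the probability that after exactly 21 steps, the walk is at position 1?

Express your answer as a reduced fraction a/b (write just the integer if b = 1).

Answer: 88179/524288

Derivation:
To reach position 1 after 21 steps: need 11 steps of +1 and 10 of -1.
Favorable paths: C(21,11) = 352716
Total paths: 2^21 = 2097152
P = 352716/2097152 = 88179/524288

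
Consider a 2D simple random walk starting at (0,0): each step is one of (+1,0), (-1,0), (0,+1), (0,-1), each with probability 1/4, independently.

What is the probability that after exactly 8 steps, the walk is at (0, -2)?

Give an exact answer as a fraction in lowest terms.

Let h be the number of horizontal steps (so 8-h are vertical). To end at (0,-2) need (h+0)/2 right-steps and ((8-h)-2)/2 up-steps.
Sum over h with 0 ≤ h ≤ 6, h ≡ 0 (mod 2), 8-h ≡ 0 (mod 2):
h=0: C(8,0)·C(0,0)·C(8,3) = 1·1·56 = 56
h=2: C(8,2)·C(2,1)·C(6,2) = 28·2·15 = 840
h=4: C(8,4)·C(4,2)·C(4,1) = 70·6·4 = 1680
h=6: C(8,6)·C(6,3)·C(2,0) = 28·20·1 = 560
Total favorable: 3136
Total paths: 4^8 = 65536
P = 3136/65536 = 49/1024

Answer: 49/1024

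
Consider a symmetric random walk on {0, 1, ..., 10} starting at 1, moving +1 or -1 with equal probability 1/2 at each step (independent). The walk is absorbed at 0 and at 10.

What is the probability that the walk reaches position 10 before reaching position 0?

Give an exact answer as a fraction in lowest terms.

Answer: 1/10

Derivation:
Symmetric walk (p = 1/2): the harmonic-function argument gives P(hit 10 before 0 | start at 1) = a/N.
P = 1/10 = 1/10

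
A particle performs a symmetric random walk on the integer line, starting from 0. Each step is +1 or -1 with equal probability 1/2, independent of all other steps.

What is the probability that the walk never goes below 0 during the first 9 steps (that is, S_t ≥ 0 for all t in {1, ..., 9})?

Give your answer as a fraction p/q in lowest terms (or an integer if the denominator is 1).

Let f(t,s) = #length-t paths at position s with S_1..S_t all ≥ 0.
f(t,s) = f(t-1,s-1) + f(t-1,s+1) for s ≥ 0; f(t,s) = 0 for s < 0.
t=0: f(0,0)=1
t=1: f(1,1)=1
t=2: f(2,0)=1 f(2,2)=1
t=3: f(3,1)=2 f(3,3)=1
t=4: f(4,0)=2 f(4,2)=3 f(4,4)=1
t=5: f(5,1)=5 f(5,3)=4 f(5,5)=1
t=6: f(6,0)=5 f(6,2)=9 f(6,4)=5 f(6,6)=1
t=7: f(7,1)=14 f(7,3)=14 f(7,5)=6 f(7,7)=1
t=8: f(8,0)=14 f(8,2)=28 f(8,4)=20 f(8,6)=7 f(8,8)=1
t=9: f(9,1)=42 f(9,3)=48 f(9,5)=27 f(9,7)=8 f(9,9)=1
Σ_s f(9,s) = 126
P = 126/512 = 63/256

Answer: 63/256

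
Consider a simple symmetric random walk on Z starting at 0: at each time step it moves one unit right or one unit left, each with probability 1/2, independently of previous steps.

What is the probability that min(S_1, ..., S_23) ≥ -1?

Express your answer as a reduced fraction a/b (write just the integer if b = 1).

Answer: 676039/2097152

Derivation:
Let f(t,s) = #length-t paths at position s with S_1..S_t all ≥ -1.
f(t,s) = f(t-1,s-1) + f(t-1,s+1) for s ≥ -1; f(t,s) = 0 for s < -1.
t=0: f(0,0)=1
t=1: f(1,-1)=1 f(1,1)=1
t=2: f(2,0)=2 f(2,2)=1
t=3: f(3,-1)=2 f(3,1)=3 f(3,3)=1
t=4: f(4,0)=5 f(4,2)=4 f(4,4)=1
t=5: f(5,-1)=5 f(5,1)=9 f(5,3)=5 f(5,5)=1
t=6: f(6,0)=14 f(6,2)=14 f(6,4)=6 f(6,6)=1
t=7: f(7,-1)=14 f(7,1)=28 f(7,3)=20 f(7,5)=7 f(7,7)=1
t=8: f(8,0)=42 f(8,2)=48 f(8,4)=27 f(8,6)=8 f(8,8)=1
t=9: f(9,-1)=42 f(9,1)=90 f(9,3)=75 f(9,5)=35 f(9,7)=9 f(9,9)=1
t=10: f(10,0)=132 f(10,2)=165 f(10,4)=110 f(10,6)=44 f(10,8)=10 f(10,10)=1
t=11: f(11,-1)=132 f(11,1)=297 f(11,3)=275 f(11,5)=154 f(11,7)=54 f(11,9)=11 f(11,11)=1
t=12: f(12,0)=429 f(12,2)=572 f(12,4)=429 f(12,6)=208 f(12,8)=65 f(12,10)=12 f(12,12)=1
t=13: f(13,-1)=429 f(13,1)=1001 f(13,3)=1001 f(13,5)=637 f(13,7)=273 f(13,9)=77 f(13,11)=13 f(13,13)=1
t=14: f(14,0)=1430 f(14,2)=2002 f(14,4)=1638 f(14,6)=910 f(14,8)=350 f(14,10)=90 f(14,12)=14 f(14,14)=1
t=15: f(15,-1)=1430 f(15,1)=3432 f(15,3)=3640 f(15,5)=2548 f(15,7)=1260 f(15,9)=440 f(15,11)=104 f(15,13)=15 f(15,15)=1
t=16: f(16,0)=4862 f(16,2)=7072 f(16,4)=6188 f(16,6)=3808 f(16,8)=1700 f(16,10)=544 f(16,12)=119 f(16,14)=16 f(16,16)=1
t=17: f(17,-1)=4862 f(17,1)=11934 f(17,3)=13260 f(17,5)=9996 f(17,7)=5508 f(17,9)=2244 f(17,11)=663 f(17,13)=135 f(17,15)=17 f(17,17)=1
t=18: f(18,0)=16796 f(18,2)=25194 f(18,4)=23256 f(18,6)=15504 f(18,8)=7752 f(18,10)=2907 f(18,12)=798 f(18,14)=152 f(18,16)=18 f(18,18)=1
t=19: f(19,-1)=16796 f(19,1)=41990 f(19,3)=48450 f(19,5)=38760 f(19,7)=23256 f(19,9)=10659 f(19,11)=3705 f(19,13)=950 f(19,15)=170 f(19,17)=19 f(19,19)=1
t=20: f(20,0)=58786 f(20,2)=90440 f(20,4)=87210 f(20,6)=62016 f(20,8)=33915 f(20,10)=14364 f(20,12)=4655 f(20,14)=1120 f(20,16)=189 f(20,18)=20 f(20,20)=1
t=21: f(21,-1)=58786 f(21,1)=149226 f(21,3)=177650 f(21,5)=149226 f(21,7)=95931 f(21,9)=48279 f(21,11)=19019 f(21,13)=5775 f(21,15)=1309 f(21,17)=209 f(21,19)=21 f(21,21)=1
t=22: f(22,0)=208012 f(22,2)=326876 f(22,4)=326876 f(22,6)=245157 f(22,8)=144210 f(22,10)=67298 f(22,12)=24794 f(22,14)=7084 f(22,16)=1518 f(22,18)=230 f(22,20)=22 f(22,22)=1
t=23: f(23,-1)=208012 f(23,1)=534888 f(23,3)=653752 f(23,5)=572033 f(23,7)=389367 f(23,9)=211508 f(23,11)=92092 f(23,13)=31878 f(23,15)=8602 f(23,17)=1748 f(23,19)=252 f(23,21)=23 f(23,23)=1
Σ_s f(23,s) = 2704156
P = 2704156/8388608 = 676039/2097152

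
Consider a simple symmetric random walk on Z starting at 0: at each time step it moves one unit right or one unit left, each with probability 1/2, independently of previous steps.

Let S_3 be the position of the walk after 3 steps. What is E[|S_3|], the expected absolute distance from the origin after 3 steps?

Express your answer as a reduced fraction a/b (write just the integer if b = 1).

Answer: 3/2

Derivation:
S_3 takes values m ≡ 1 (mod 2) with |m| ≤ 3; P(S_3=m) = C(3,(3+m)/2)/2^3.
Total paths: 2^3 = 8
Distribution: P(S=-3)=1/8, P(S=-1)=3/8, P(S=1)=3/8, P(S=3)=1/8
E[|S_3|] = Σ_m |m|·P(S_3=m) = 12/8 = 3/2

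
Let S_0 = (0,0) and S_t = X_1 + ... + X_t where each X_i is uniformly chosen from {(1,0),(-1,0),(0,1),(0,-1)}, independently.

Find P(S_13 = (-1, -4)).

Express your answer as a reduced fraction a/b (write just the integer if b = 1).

Answer: 920205/67108864

Derivation:
Let h be the number of horizontal steps (so 13-h are vertical). To end at (-1,-4) need (h-1)/2 right-steps and ((13-h)-4)/2 up-steps.
Sum over h with 1 ≤ h ≤ 9, h ≡ 1 (mod 2), 13-h ≡ 0 (mod 2):
h=1: C(13,1)·C(1,0)·C(12,4) = 13·1·495 = 6435
h=3: C(13,3)·C(3,1)·C(10,3) = 286·3·120 = 102960
h=5: C(13,5)·C(5,2)·C(8,2) = 1287·10·28 = 360360
h=7: C(13,7)·C(7,3)·C(6,1) = 1716·35·6 = 360360
h=9: C(13,9)·C(9,4)·C(4,0) = 715·126·1 = 90090
Total favorable: 920205
Total paths: 4^13 = 67108864
P = 920205/67108864 = 920205/67108864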